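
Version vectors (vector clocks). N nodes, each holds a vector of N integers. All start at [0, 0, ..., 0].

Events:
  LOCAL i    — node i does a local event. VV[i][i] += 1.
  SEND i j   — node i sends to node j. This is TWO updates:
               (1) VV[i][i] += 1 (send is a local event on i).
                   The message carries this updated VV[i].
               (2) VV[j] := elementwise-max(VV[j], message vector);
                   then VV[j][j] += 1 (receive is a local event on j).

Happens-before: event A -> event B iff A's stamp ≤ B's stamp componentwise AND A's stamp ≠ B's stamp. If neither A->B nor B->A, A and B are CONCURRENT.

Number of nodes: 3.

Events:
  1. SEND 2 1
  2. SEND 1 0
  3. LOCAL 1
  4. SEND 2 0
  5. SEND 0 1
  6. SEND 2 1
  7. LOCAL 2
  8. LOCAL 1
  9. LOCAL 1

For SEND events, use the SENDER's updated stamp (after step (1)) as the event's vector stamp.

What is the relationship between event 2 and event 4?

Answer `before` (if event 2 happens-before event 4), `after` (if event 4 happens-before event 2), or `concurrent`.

Answer: concurrent

Derivation:
Initial: VV[0]=[0, 0, 0]
Initial: VV[1]=[0, 0, 0]
Initial: VV[2]=[0, 0, 0]
Event 1: SEND 2->1: VV[2][2]++ -> VV[2]=[0, 0, 1], msg_vec=[0, 0, 1]; VV[1]=max(VV[1],msg_vec) then VV[1][1]++ -> VV[1]=[0, 1, 1]
Event 2: SEND 1->0: VV[1][1]++ -> VV[1]=[0, 2, 1], msg_vec=[0, 2, 1]; VV[0]=max(VV[0],msg_vec) then VV[0][0]++ -> VV[0]=[1, 2, 1]
Event 3: LOCAL 1: VV[1][1]++ -> VV[1]=[0, 3, 1]
Event 4: SEND 2->0: VV[2][2]++ -> VV[2]=[0, 0, 2], msg_vec=[0, 0, 2]; VV[0]=max(VV[0],msg_vec) then VV[0][0]++ -> VV[0]=[2, 2, 2]
Event 5: SEND 0->1: VV[0][0]++ -> VV[0]=[3, 2, 2], msg_vec=[3, 2, 2]; VV[1]=max(VV[1],msg_vec) then VV[1][1]++ -> VV[1]=[3, 4, 2]
Event 6: SEND 2->1: VV[2][2]++ -> VV[2]=[0, 0, 3], msg_vec=[0, 0, 3]; VV[1]=max(VV[1],msg_vec) then VV[1][1]++ -> VV[1]=[3, 5, 3]
Event 7: LOCAL 2: VV[2][2]++ -> VV[2]=[0, 0, 4]
Event 8: LOCAL 1: VV[1][1]++ -> VV[1]=[3, 6, 3]
Event 9: LOCAL 1: VV[1][1]++ -> VV[1]=[3, 7, 3]
Event 2 stamp: [0, 2, 1]
Event 4 stamp: [0, 0, 2]
[0, 2, 1] <= [0, 0, 2]? False
[0, 0, 2] <= [0, 2, 1]? False
Relation: concurrent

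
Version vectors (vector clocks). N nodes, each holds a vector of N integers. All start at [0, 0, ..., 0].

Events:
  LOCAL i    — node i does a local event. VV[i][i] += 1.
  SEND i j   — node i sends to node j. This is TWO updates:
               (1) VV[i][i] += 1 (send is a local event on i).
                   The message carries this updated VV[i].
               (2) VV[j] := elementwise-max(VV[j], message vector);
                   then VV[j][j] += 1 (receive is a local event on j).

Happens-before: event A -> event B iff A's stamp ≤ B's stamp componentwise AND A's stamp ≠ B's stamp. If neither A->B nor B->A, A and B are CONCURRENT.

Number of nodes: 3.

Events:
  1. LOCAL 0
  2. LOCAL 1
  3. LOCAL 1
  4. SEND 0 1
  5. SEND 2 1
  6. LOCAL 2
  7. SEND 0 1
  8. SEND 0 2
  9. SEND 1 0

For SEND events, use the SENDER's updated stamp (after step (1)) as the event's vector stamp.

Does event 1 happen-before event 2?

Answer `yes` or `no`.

Initial: VV[0]=[0, 0, 0]
Initial: VV[1]=[0, 0, 0]
Initial: VV[2]=[0, 0, 0]
Event 1: LOCAL 0: VV[0][0]++ -> VV[0]=[1, 0, 0]
Event 2: LOCAL 1: VV[1][1]++ -> VV[1]=[0, 1, 0]
Event 3: LOCAL 1: VV[1][1]++ -> VV[1]=[0, 2, 0]
Event 4: SEND 0->1: VV[0][0]++ -> VV[0]=[2, 0, 0], msg_vec=[2, 0, 0]; VV[1]=max(VV[1],msg_vec) then VV[1][1]++ -> VV[1]=[2, 3, 0]
Event 5: SEND 2->1: VV[2][2]++ -> VV[2]=[0, 0, 1], msg_vec=[0, 0, 1]; VV[1]=max(VV[1],msg_vec) then VV[1][1]++ -> VV[1]=[2, 4, 1]
Event 6: LOCAL 2: VV[2][2]++ -> VV[2]=[0, 0, 2]
Event 7: SEND 0->1: VV[0][0]++ -> VV[0]=[3, 0, 0], msg_vec=[3, 0, 0]; VV[1]=max(VV[1],msg_vec) then VV[1][1]++ -> VV[1]=[3, 5, 1]
Event 8: SEND 0->2: VV[0][0]++ -> VV[0]=[4, 0, 0], msg_vec=[4, 0, 0]; VV[2]=max(VV[2],msg_vec) then VV[2][2]++ -> VV[2]=[4, 0, 3]
Event 9: SEND 1->0: VV[1][1]++ -> VV[1]=[3, 6, 1], msg_vec=[3, 6, 1]; VV[0]=max(VV[0],msg_vec) then VV[0][0]++ -> VV[0]=[5, 6, 1]
Event 1 stamp: [1, 0, 0]
Event 2 stamp: [0, 1, 0]
[1, 0, 0] <= [0, 1, 0]? False. Equal? False. Happens-before: False

Answer: no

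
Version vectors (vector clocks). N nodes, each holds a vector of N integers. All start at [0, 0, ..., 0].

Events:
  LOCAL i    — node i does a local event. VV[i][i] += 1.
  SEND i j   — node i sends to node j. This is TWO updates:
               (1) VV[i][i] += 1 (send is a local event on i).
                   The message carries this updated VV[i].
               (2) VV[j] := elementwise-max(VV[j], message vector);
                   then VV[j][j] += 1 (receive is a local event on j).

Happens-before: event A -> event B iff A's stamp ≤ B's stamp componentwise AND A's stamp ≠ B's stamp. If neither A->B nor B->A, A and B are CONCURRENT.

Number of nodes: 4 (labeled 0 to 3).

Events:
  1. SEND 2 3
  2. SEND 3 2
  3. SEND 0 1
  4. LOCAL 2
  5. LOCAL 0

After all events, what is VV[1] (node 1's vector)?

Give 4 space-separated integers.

Answer: 1 1 0 0

Derivation:
Initial: VV[0]=[0, 0, 0, 0]
Initial: VV[1]=[0, 0, 0, 0]
Initial: VV[2]=[0, 0, 0, 0]
Initial: VV[3]=[0, 0, 0, 0]
Event 1: SEND 2->3: VV[2][2]++ -> VV[2]=[0, 0, 1, 0], msg_vec=[0, 0, 1, 0]; VV[3]=max(VV[3],msg_vec) then VV[3][3]++ -> VV[3]=[0, 0, 1, 1]
Event 2: SEND 3->2: VV[3][3]++ -> VV[3]=[0, 0, 1, 2], msg_vec=[0, 0, 1, 2]; VV[2]=max(VV[2],msg_vec) then VV[2][2]++ -> VV[2]=[0, 0, 2, 2]
Event 3: SEND 0->1: VV[0][0]++ -> VV[0]=[1, 0, 0, 0], msg_vec=[1, 0, 0, 0]; VV[1]=max(VV[1],msg_vec) then VV[1][1]++ -> VV[1]=[1, 1, 0, 0]
Event 4: LOCAL 2: VV[2][2]++ -> VV[2]=[0, 0, 3, 2]
Event 5: LOCAL 0: VV[0][0]++ -> VV[0]=[2, 0, 0, 0]
Final vectors: VV[0]=[2, 0, 0, 0]; VV[1]=[1, 1, 0, 0]; VV[2]=[0, 0, 3, 2]; VV[3]=[0, 0, 1, 2]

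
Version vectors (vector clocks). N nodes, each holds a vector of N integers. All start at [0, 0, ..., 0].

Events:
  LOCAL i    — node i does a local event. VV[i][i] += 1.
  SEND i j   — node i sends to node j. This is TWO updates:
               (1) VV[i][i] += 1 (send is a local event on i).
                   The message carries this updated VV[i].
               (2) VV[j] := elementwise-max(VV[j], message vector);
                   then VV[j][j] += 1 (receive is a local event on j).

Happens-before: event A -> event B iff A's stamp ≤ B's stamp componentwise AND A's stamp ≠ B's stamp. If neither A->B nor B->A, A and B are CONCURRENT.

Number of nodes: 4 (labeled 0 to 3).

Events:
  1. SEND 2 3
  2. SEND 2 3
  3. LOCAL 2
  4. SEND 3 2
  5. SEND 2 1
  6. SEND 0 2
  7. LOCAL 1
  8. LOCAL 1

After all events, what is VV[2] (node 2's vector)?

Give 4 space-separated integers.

Initial: VV[0]=[0, 0, 0, 0]
Initial: VV[1]=[0, 0, 0, 0]
Initial: VV[2]=[0, 0, 0, 0]
Initial: VV[3]=[0, 0, 0, 0]
Event 1: SEND 2->3: VV[2][2]++ -> VV[2]=[0, 0, 1, 0], msg_vec=[0, 0, 1, 0]; VV[3]=max(VV[3],msg_vec) then VV[3][3]++ -> VV[3]=[0, 0, 1, 1]
Event 2: SEND 2->3: VV[2][2]++ -> VV[2]=[0, 0, 2, 0], msg_vec=[0, 0, 2, 0]; VV[3]=max(VV[3],msg_vec) then VV[3][3]++ -> VV[3]=[0, 0, 2, 2]
Event 3: LOCAL 2: VV[2][2]++ -> VV[2]=[0, 0, 3, 0]
Event 4: SEND 3->2: VV[3][3]++ -> VV[3]=[0, 0, 2, 3], msg_vec=[0, 0, 2, 3]; VV[2]=max(VV[2],msg_vec) then VV[2][2]++ -> VV[2]=[0, 0, 4, 3]
Event 5: SEND 2->1: VV[2][2]++ -> VV[2]=[0, 0, 5, 3], msg_vec=[0, 0, 5, 3]; VV[1]=max(VV[1],msg_vec) then VV[1][1]++ -> VV[1]=[0, 1, 5, 3]
Event 6: SEND 0->2: VV[0][0]++ -> VV[0]=[1, 0, 0, 0], msg_vec=[1, 0, 0, 0]; VV[2]=max(VV[2],msg_vec) then VV[2][2]++ -> VV[2]=[1, 0, 6, 3]
Event 7: LOCAL 1: VV[1][1]++ -> VV[1]=[0, 2, 5, 3]
Event 8: LOCAL 1: VV[1][1]++ -> VV[1]=[0, 3, 5, 3]
Final vectors: VV[0]=[1, 0, 0, 0]; VV[1]=[0, 3, 5, 3]; VV[2]=[1, 0, 6, 3]; VV[3]=[0, 0, 2, 3]

Answer: 1 0 6 3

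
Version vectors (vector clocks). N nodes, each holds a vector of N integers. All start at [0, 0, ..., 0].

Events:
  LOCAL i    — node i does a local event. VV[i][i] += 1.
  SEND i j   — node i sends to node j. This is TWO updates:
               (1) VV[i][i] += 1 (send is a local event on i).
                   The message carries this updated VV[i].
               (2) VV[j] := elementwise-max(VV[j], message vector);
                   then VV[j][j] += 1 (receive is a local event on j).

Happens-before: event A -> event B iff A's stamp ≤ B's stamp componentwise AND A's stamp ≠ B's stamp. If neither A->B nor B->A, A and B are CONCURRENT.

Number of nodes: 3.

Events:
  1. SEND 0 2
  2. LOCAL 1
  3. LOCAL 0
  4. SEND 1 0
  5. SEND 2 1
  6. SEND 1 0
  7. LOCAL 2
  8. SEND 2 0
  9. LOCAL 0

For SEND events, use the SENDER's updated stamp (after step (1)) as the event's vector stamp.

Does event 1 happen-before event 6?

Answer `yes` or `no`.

Initial: VV[0]=[0, 0, 0]
Initial: VV[1]=[0, 0, 0]
Initial: VV[2]=[0, 0, 0]
Event 1: SEND 0->2: VV[0][0]++ -> VV[0]=[1, 0, 0], msg_vec=[1, 0, 0]; VV[2]=max(VV[2],msg_vec) then VV[2][2]++ -> VV[2]=[1, 0, 1]
Event 2: LOCAL 1: VV[1][1]++ -> VV[1]=[0, 1, 0]
Event 3: LOCAL 0: VV[0][0]++ -> VV[0]=[2, 0, 0]
Event 4: SEND 1->0: VV[1][1]++ -> VV[1]=[0, 2, 0], msg_vec=[0, 2, 0]; VV[0]=max(VV[0],msg_vec) then VV[0][0]++ -> VV[0]=[3, 2, 0]
Event 5: SEND 2->1: VV[2][2]++ -> VV[2]=[1, 0, 2], msg_vec=[1, 0, 2]; VV[1]=max(VV[1],msg_vec) then VV[1][1]++ -> VV[1]=[1, 3, 2]
Event 6: SEND 1->0: VV[1][1]++ -> VV[1]=[1, 4, 2], msg_vec=[1, 4, 2]; VV[0]=max(VV[0],msg_vec) then VV[0][0]++ -> VV[0]=[4, 4, 2]
Event 7: LOCAL 2: VV[2][2]++ -> VV[2]=[1, 0, 3]
Event 8: SEND 2->0: VV[2][2]++ -> VV[2]=[1, 0, 4], msg_vec=[1, 0, 4]; VV[0]=max(VV[0],msg_vec) then VV[0][0]++ -> VV[0]=[5, 4, 4]
Event 9: LOCAL 0: VV[0][0]++ -> VV[0]=[6, 4, 4]
Event 1 stamp: [1, 0, 0]
Event 6 stamp: [1, 4, 2]
[1, 0, 0] <= [1, 4, 2]? True. Equal? False. Happens-before: True

Answer: yes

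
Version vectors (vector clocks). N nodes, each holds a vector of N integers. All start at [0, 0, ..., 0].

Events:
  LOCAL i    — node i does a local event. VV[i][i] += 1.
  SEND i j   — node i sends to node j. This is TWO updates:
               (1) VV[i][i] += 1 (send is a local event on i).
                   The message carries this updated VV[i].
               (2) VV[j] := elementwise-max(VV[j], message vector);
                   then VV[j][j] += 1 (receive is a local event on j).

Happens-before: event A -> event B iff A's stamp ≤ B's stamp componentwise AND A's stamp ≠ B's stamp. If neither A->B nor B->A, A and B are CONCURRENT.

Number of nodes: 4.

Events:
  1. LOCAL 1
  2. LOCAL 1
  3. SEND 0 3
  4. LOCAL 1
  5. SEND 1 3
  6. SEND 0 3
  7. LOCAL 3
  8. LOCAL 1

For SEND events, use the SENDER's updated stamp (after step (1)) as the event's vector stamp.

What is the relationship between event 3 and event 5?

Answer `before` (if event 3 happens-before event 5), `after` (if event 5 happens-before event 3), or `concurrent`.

Initial: VV[0]=[0, 0, 0, 0]
Initial: VV[1]=[0, 0, 0, 0]
Initial: VV[2]=[0, 0, 0, 0]
Initial: VV[3]=[0, 0, 0, 0]
Event 1: LOCAL 1: VV[1][1]++ -> VV[1]=[0, 1, 0, 0]
Event 2: LOCAL 1: VV[1][1]++ -> VV[1]=[0, 2, 0, 0]
Event 3: SEND 0->3: VV[0][0]++ -> VV[0]=[1, 0, 0, 0], msg_vec=[1, 0, 0, 0]; VV[3]=max(VV[3],msg_vec) then VV[3][3]++ -> VV[3]=[1, 0, 0, 1]
Event 4: LOCAL 1: VV[1][1]++ -> VV[1]=[0, 3, 0, 0]
Event 5: SEND 1->3: VV[1][1]++ -> VV[1]=[0, 4, 0, 0], msg_vec=[0, 4, 0, 0]; VV[3]=max(VV[3],msg_vec) then VV[3][3]++ -> VV[3]=[1, 4, 0, 2]
Event 6: SEND 0->3: VV[0][0]++ -> VV[0]=[2, 0, 0, 0], msg_vec=[2, 0, 0, 0]; VV[3]=max(VV[3],msg_vec) then VV[3][3]++ -> VV[3]=[2, 4, 0, 3]
Event 7: LOCAL 3: VV[3][3]++ -> VV[3]=[2, 4, 0, 4]
Event 8: LOCAL 1: VV[1][1]++ -> VV[1]=[0, 5, 0, 0]
Event 3 stamp: [1, 0, 0, 0]
Event 5 stamp: [0, 4, 0, 0]
[1, 0, 0, 0] <= [0, 4, 0, 0]? False
[0, 4, 0, 0] <= [1, 0, 0, 0]? False
Relation: concurrent

Answer: concurrent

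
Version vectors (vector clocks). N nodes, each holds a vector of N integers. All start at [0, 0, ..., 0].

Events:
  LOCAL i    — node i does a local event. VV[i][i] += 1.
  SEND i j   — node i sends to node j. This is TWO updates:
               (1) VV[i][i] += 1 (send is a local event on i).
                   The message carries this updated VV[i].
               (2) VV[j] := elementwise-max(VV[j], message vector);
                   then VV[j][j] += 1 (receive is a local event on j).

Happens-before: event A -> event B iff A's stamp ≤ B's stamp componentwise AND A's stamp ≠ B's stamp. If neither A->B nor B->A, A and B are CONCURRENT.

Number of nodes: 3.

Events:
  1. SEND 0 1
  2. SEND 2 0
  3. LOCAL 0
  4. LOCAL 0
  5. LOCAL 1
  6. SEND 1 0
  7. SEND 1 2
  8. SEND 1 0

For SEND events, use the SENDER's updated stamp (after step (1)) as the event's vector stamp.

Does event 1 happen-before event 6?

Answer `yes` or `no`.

Answer: yes

Derivation:
Initial: VV[0]=[0, 0, 0]
Initial: VV[1]=[0, 0, 0]
Initial: VV[2]=[0, 0, 0]
Event 1: SEND 0->1: VV[0][0]++ -> VV[0]=[1, 0, 0], msg_vec=[1, 0, 0]; VV[1]=max(VV[1],msg_vec) then VV[1][1]++ -> VV[1]=[1, 1, 0]
Event 2: SEND 2->0: VV[2][2]++ -> VV[2]=[0, 0, 1], msg_vec=[0, 0, 1]; VV[0]=max(VV[0],msg_vec) then VV[0][0]++ -> VV[0]=[2, 0, 1]
Event 3: LOCAL 0: VV[0][0]++ -> VV[0]=[3, 0, 1]
Event 4: LOCAL 0: VV[0][0]++ -> VV[0]=[4, 0, 1]
Event 5: LOCAL 1: VV[1][1]++ -> VV[1]=[1, 2, 0]
Event 6: SEND 1->0: VV[1][1]++ -> VV[1]=[1, 3, 0], msg_vec=[1, 3, 0]; VV[0]=max(VV[0],msg_vec) then VV[0][0]++ -> VV[0]=[5, 3, 1]
Event 7: SEND 1->2: VV[1][1]++ -> VV[1]=[1, 4, 0], msg_vec=[1, 4, 0]; VV[2]=max(VV[2],msg_vec) then VV[2][2]++ -> VV[2]=[1, 4, 2]
Event 8: SEND 1->0: VV[1][1]++ -> VV[1]=[1, 5, 0], msg_vec=[1, 5, 0]; VV[0]=max(VV[0],msg_vec) then VV[0][0]++ -> VV[0]=[6, 5, 1]
Event 1 stamp: [1, 0, 0]
Event 6 stamp: [1, 3, 0]
[1, 0, 0] <= [1, 3, 0]? True. Equal? False. Happens-before: True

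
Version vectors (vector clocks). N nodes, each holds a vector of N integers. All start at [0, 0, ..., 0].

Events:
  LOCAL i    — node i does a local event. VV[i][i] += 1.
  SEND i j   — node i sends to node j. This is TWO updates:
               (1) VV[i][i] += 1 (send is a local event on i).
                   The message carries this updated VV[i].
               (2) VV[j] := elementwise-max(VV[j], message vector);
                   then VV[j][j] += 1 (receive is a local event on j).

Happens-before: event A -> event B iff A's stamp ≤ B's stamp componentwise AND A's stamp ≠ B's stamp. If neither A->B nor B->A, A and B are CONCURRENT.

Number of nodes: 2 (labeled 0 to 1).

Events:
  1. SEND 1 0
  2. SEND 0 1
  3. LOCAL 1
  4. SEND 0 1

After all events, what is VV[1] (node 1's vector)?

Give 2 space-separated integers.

Initial: VV[0]=[0, 0]
Initial: VV[1]=[0, 0]
Event 1: SEND 1->0: VV[1][1]++ -> VV[1]=[0, 1], msg_vec=[0, 1]; VV[0]=max(VV[0],msg_vec) then VV[0][0]++ -> VV[0]=[1, 1]
Event 2: SEND 0->1: VV[0][0]++ -> VV[0]=[2, 1], msg_vec=[2, 1]; VV[1]=max(VV[1],msg_vec) then VV[1][1]++ -> VV[1]=[2, 2]
Event 3: LOCAL 1: VV[1][1]++ -> VV[1]=[2, 3]
Event 4: SEND 0->1: VV[0][0]++ -> VV[0]=[3, 1], msg_vec=[3, 1]; VV[1]=max(VV[1],msg_vec) then VV[1][1]++ -> VV[1]=[3, 4]
Final vectors: VV[0]=[3, 1]; VV[1]=[3, 4]

Answer: 3 4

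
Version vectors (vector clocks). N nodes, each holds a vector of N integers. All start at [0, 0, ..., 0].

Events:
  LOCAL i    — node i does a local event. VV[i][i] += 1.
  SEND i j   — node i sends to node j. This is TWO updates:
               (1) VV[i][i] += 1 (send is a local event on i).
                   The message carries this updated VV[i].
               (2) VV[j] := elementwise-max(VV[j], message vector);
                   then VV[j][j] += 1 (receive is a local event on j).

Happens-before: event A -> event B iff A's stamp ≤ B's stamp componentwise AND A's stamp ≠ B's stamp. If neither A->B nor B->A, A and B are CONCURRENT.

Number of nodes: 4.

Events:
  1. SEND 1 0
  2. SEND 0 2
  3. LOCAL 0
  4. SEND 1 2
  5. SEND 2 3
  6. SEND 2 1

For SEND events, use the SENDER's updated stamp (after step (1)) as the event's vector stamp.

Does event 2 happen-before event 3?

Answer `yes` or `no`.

Initial: VV[0]=[0, 0, 0, 0]
Initial: VV[1]=[0, 0, 0, 0]
Initial: VV[2]=[0, 0, 0, 0]
Initial: VV[3]=[0, 0, 0, 0]
Event 1: SEND 1->0: VV[1][1]++ -> VV[1]=[0, 1, 0, 0], msg_vec=[0, 1, 0, 0]; VV[0]=max(VV[0],msg_vec) then VV[0][0]++ -> VV[0]=[1, 1, 0, 0]
Event 2: SEND 0->2: VV[0][0]++ -> VV[0]=[2, 1, 0, 0], msg_vec=[2, 1, 0, 0]; VV[2]=max(VV[2],msg_vec) then VV[2][2]++ -> VV[2]=[2, 1, 1, 0]
Event 3: LOCAL 0: VV[0][0]++ -> VV[0]=[3, 1, 0, 0]
Event 4: SEND 1->2: VV[1][1]++ -> VV[1]=[0, 2, 0, 0], msg_vec=[0, 2, 0, 0]; VV[2]=max(VV[2],msg_vec) then VV[2][2]++ -> VV[2]=[2, 2, 2, 0]
Event 5: SEND 2->3: VV[2][2]++ -> VV[2]=[2, 2, 3, 0], msg_vec=[2, 2, 3, 0]; VV[3]=max(VV[3],msg_vec) then VV[3][3]++ -> VV[3]=[2, 2, 3, 1]
Event 6: SEND 2->1: VV[2][2]++ -> VV[2]=[2, 2, 4, 0], msg_vec=[2, 2, 4, 0]; VV[1]=max(VV[1],msg_vec) then VV[1][1]++ -> VV[1]=[2, 3, 4, 0]
Event 2 stamp: [2, 1, 0, 0]
Event 3 stamp: [3, 1, 0, 0]
[2, 1, 0, 0] <= [3, 1, 0, 0]? True. Equal? False. Happens-before: True

Answer: yes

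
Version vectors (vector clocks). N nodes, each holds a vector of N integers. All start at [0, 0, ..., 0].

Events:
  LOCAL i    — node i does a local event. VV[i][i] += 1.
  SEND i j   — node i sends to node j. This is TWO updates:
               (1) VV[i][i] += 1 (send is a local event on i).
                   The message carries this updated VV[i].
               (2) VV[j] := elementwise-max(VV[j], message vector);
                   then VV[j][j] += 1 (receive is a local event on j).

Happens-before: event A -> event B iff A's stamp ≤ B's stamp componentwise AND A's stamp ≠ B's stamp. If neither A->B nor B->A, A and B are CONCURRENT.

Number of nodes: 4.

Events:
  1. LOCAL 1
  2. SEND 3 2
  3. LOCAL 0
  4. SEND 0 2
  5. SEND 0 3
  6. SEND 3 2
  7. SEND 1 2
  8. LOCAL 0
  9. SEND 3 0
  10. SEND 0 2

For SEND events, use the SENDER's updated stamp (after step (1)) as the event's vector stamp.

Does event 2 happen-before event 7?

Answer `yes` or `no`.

Answer: no

Derivation:
Initial: VV[0]=[0, 0, 0, 0]
Initial: VV[1]=[0, 0, 0, 0]
Initial: VV[2]=[0, 0, 0, 0]
Initial: VV[3]=[0, 0, 0, 0]
Event 1: LOCAL 1: VV[1][1]++ -> VV[1]=[0, 1, 0, 0]
Event 2: SEND 3->2: VV[3][3]++ -> VV[3]=[0, 0, 0, 1], msg_vec=[0, 0, 0, 1]; VV[2]=max(VV[2],msg_vec) then VV[2][2]++ -> VV[2]=[0, 0, 1, 1]
Event 3: LOCAL 0: VV[0][0]++ -> VV[0]=[1, 0, 0, 0]
Event 4: SEND 0->2: VV[0][0]++ -> VV[0]=[2, 0, 0, 0], msg_vec=[2, 0, 0, 0]; VV[2]=max(VV[2],msg_vec) then VV[2][2]++ -> VV[2]=[2, 0, 2, 1]
Event 5: SEND 0->3: VV[0][0]++ -> VV[0]=[3, 0, 0, 0], msg_vec=[3, 0, 0, 0]; VV[3]=max(VV[3],msg_vec) then VV[3][3]++ -> VV[3]=[3, 0, 0, 2]
Event 6: SEND 3->2: VV[3][3]++ -> VV[3]=[3, 0, 0, 3], msg_vec=[3, 0, 0, 3]; VV[2]=max(VV[2],msg_vec) then VV[2][2]++ -> VV[2]=[3, 0, 3, 3]
Event 7: SEND 1->2: VV[1][1]++ -> VV[1]=[0, 2, 0, 0], msg_vec=[0, 2, 0, 0]; VV[2]=max(VV[2],msg_vec) then VV[2][2]++ -> VV[2]=[3, 2, 4, 3]
Event 8: LOCAL 0: VV[0][0]++ -> VV[0]=[4, 0, 0, 0]
Event 9: SEND 3->0: VV[3][3]++ -> VV[3]=[3, 0, 0, 4], msg_vec=[3, 0, 0, 4]; VV[0]=max(VV[0],msg_vec) then VV[0][0]++ -> VV[0]=[5, 0, 0, 4]
Event 10: SEND 0->2: VV[0][0]++ -> VV[0]=[6, 0, 0, 4], msg_vec=[6, 0, 0, 4]; VV[2]=max(VV[2],msg_vec) then VV[2][2]++ -> VV[2]=[6, 2, 5, 4]
Event 2 stamp: [0, 0, 0, 1]
Event 7 stamp: [0, 2, 0, 0]
[0, 0, 0, 1] <= [0, 2, 0, 0]? False. Equal? False. Happens-before: False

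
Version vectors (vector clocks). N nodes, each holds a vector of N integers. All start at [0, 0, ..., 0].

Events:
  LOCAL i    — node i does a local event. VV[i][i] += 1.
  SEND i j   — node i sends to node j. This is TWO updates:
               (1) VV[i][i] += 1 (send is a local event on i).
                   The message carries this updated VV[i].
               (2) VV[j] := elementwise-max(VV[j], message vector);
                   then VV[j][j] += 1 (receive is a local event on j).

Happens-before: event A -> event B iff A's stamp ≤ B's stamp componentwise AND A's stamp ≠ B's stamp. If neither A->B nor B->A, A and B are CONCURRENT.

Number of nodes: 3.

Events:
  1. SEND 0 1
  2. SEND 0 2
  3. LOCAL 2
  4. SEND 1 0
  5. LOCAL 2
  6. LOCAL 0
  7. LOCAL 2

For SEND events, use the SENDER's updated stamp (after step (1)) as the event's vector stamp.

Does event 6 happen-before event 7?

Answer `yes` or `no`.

Initial: VV[0]=[0, 0, 0]
Initial: VV[1]=[0, 0, 0]
Initial: VV[2]=[0, 0, 0]
Event 1: SEND 0->1: VV[0][0]++ -> VV[0]=[1, 0, 0], msg_vec=[1, 0, 0]; VV[1]=max(VV[1],msg_vec) then VV[1][1]++ -> VV[1]=[1, 1, 0]
Event 2: SEND 0->2: VV[0][0]++ -> VV[0]=[2, 0, 0], msg_vec=[2, 0, 0]; VV[2]=max(VV[2],msg_vec) then VV[2][2]++ -> VV[2]=[2, 0, 1]
Event 3: LOCAL 2: VV[2][2]++ -> VV[2]=[2, 0, 2]
Event 4: SEND 1->0: VV[1][1]++ -> VV[1]=[1, 2, 0], msg_vec=[1, 2, 0]; VV[0]=max(VV[0],msg_vec) then VV[0][0]++ -> VV[0]=[3, 2, 0]
Event 5: LOCAL 2: VV[2][2]++ -> VV[2]=[2, 0, 3]
Event 6: LOCAL 0: VV[0][0]++ -> VV[0]=[4, 2, 0]
Event 7: LOCAL 2: VV[2][2]++ -> VV[2]=[2, 0, 4]
Event 6 stamp: [4, 2, 0]
Event 7 stamp: [2, 0, 4]
[4, 2, 0] <= [2, 0, 4]? False. Equal? False. Happens-before: False

Answer: no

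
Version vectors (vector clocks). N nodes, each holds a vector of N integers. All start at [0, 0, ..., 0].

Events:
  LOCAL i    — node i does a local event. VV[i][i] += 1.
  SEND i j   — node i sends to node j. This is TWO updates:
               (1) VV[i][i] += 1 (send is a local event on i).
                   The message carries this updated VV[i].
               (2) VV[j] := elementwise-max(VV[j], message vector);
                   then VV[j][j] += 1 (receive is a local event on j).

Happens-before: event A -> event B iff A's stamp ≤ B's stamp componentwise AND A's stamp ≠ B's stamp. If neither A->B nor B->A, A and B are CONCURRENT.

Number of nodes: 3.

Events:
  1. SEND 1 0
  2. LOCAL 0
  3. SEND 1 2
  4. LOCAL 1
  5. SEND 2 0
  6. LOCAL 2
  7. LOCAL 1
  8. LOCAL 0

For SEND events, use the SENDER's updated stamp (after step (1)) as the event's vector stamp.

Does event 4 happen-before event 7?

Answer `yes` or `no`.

Answer: yes

Derivation:
Initial: VV[0]=[0, 0, 0]
Initial: VV[1]=[0, 0, 0]
Initial: VV[2]=[0, 0, 0]
Event 1: SEND 1->0: VV[1][1]++ -> VV[1]=[0, 1, 0], msg_vec=[0, 1, 0]; VV[0]=max(VV[0],msg_vec) then VV[0][0]++ -> VV[0]=[1, 1, 0]
Event 2: LOCAL 0: VV[0][0]++ -> VV[0]=[2, 1, 0]
Event 3: SEND 1->2: VV[1][1]++ -> VV[1]=[0, 2, 0], msg_vec=[0, 2, 0]; VV[2]=max(VV[2],msg_vec) then VV[2][2]++ -> VV[2]=[0, 2, 1]
Event 4: LOCAL 1: VV[1][1]++ -> VV[1]=[0, 3, 0]
Event 5: SEND 2->0: VV[2][2]++ -> VV[2]=[0, 2, 2], msg_vec=[0, 2, 2]; VV[0]=max(VV[0],msg_vec) then VV[0][0]++ -> VV[0]=[3, 2, 2]
Event 6: LOCAL 2: VV[2][2]++ -> VV[2]=[0, 2, 3]
Event 7: LOCAL 1: VV[1][1]++ -> VV[1]=[0, 4, 0]
Event 8: LOCAL 0: VV[0][0]++ -> VV[0]=[4, 2, 2]
Event 4 stamp: [0, 3, 0]
Event 7 stamp: [0, 4, 0]
[0, 3, 0] <= [0, 4, 0]? True. Equal? False. Happens-before: True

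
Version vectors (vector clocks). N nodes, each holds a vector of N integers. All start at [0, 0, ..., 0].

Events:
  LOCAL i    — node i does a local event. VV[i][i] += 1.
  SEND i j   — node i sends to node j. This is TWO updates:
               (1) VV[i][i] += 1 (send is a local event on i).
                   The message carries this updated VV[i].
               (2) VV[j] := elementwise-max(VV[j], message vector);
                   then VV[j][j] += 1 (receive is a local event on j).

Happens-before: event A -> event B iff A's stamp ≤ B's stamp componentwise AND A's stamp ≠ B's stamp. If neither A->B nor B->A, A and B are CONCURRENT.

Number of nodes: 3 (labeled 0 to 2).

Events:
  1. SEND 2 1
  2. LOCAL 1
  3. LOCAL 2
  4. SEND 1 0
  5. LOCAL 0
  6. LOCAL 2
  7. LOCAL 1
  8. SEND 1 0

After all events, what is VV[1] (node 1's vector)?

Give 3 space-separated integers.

Initial: VV[0]=[0, 0, 0]
Initial: VV[1]=[0, 0, 0]
Initial: VV[2]=[0, 0, 0]
Event 1: SEND 2->1: VV[2][2]++ -> VV[2]=[0, 0, 1], msg_vec=[0, 0, 1]; VV[1]=max(VV[1],msg_vec) then VV[1][1]++ -> VV[1]=[0, 1, 1]
Event 2: LOCAL 1: VV[1][1]++ -> VV[1]=[0, 2, 1]
Event 3: LOCAL 2: VV[2][2]++ -> VV[2]=[0, 0, 2]
Event 4: SEND 1->0: VV[1][1]++ -> VV[1]=[0, 3, 1], msg_vec=[0, 3, 1]; VV[0]=max(VV[0],msg_vec) then VV[0][0]++ -> VV[0]=[1, 3, 1]
Event 5: LOCAL 0: VV[0][0]++ -> VV[0]=[2, 3, 1]
Event 6: LOCAL 2: VV[2][2]++ -> VV[2]=[0, 0, 3]
Event 7: LOCAL 1: VV[1][1]++ -> VV[1]=[0, 4, 1]
Event 8: SEND 1->0: VV[1][1]++ -> VV[1]=[0, 5, 1], msg_vec=[0, 5, 1]; VV[0]=max(VV[0],msg_vec) then VV[0][0]++ -> VV[0]=[3, 5, 1]
Final vectors: VV[0]=[3, 5, 1]; VV[1]=[0, 5, 1]; VV[2]=[0, 0, 3]

Answer: 0 5 1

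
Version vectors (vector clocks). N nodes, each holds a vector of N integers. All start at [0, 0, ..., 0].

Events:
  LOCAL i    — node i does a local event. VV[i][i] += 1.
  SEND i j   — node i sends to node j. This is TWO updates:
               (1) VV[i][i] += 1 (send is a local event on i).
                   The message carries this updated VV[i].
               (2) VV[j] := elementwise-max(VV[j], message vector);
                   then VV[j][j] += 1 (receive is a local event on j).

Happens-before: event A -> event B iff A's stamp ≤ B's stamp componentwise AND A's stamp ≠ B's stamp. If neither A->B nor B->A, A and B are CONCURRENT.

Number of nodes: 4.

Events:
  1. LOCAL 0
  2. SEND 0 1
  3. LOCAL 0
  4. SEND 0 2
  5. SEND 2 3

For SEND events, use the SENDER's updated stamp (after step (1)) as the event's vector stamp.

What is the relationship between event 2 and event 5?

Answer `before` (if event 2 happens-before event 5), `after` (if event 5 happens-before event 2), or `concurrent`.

Initial: VV[0]=[0, 0, 0, 0]
Initial: VV[1]=[0, 0, 0, 0]
Initial: VV[2]=[0, 0, 0, 0]
Initial: VV[3]=[0, 0, 0, 0]
Event 1: LOCAL 0: VV[0][0]++ -> VV[0]=[1, 0, 0, 0]
Event 2: SEND 0->1: VV[0][0]++ -> VV[0]=[2, 0, 0, 0], msg_vec=[2, 0, 0, 0]; VV[1]=max(VV[1],msg_vec) then VV[1][1]++ -> VV[1]=[2, 1, 0, 0]
Event 3: LOCAL 0: VV[0][0]++ -> VV[0]=[3, 0, 0, 0]
Event 4: SEND 0->2: VV[0][0]++ -> VV[0]=[4, 0, 0, 0], msg_vec=[4, 0, 0, 0]; VV[2]=max(VV[2],msg_vec) then VV[2][2]++ -> VV[2]=[4, 0, 1, 0]
Event 5: SEND 2->3: VV[2][2]++ -> VV[2]=[4, 0, 2, 0], msg_vec=[4, 0, 2, 0]; VV[3]=max(VV[3],msg_vec) then VV[3][3]++ -> VV[3]=[4, 0, 2, 1]
Event 2 stamp: [2, 0, 0, 0]
Event 5 stamp: [4, 0, 2, 0]
[2, 0, 0, 0] <= [4, 0, 2, 0]? True
[4, 0, 2, 0] <= [2, 0, 0, 0]? False
Relation: before

Answer: before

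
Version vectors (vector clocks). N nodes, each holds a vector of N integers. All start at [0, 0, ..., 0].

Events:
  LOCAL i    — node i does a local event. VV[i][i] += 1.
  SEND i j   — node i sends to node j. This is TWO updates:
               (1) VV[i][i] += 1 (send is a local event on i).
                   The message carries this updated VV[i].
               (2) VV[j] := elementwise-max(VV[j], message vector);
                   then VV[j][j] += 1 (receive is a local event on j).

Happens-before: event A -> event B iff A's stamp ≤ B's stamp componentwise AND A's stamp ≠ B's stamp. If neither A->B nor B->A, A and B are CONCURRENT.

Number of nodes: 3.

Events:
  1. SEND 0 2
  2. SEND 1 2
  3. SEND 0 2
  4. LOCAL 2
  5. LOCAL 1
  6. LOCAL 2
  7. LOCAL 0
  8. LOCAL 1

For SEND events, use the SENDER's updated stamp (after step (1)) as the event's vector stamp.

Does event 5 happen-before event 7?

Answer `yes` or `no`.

Answer: no

Derivation:
Initial: VV[0]=[0, 0, 0]
Initial: VV[1]=[0, 0, 0]
Initial: VV[2]=[0, 0, 0]
Event 1: SEND 0->2: VV[0][0]++ -> VV[0]=[1, 0, 0], msg_vec=[1, 0, 0]; VV[2]=max(VV[2],msg_vec) then VV[2][2]++ -> VV[2]=[1, 0, 1]
Event 2: SEND 1->2: VV[1][1]++ -> VV[1]=[0, 1, 0], msg_vec=[0, 1, 0]; VV[2]=max(VV[2],msg_vec) then VV[2][2]++ -> VV[2]=[1, 1, 2]
Event 3: SEND 0->2: VV[0][0]++ -> VV[0]=[2, 0, 0], msg_vec=[2, 0, 0]; VV[2]=max(VV[2],msg_vec) then VV[2][2]++ -> VV[2]=[2, 1, 3]
Event 4: LOCAL 2: VV[2][2]++ -> VV[2]=[2, 1, 4]
Event 5: LOCAL 1: VV[1][1]++ -> VV[1]=[0, 2, 0]
Event 6: LOCAL 2: VV[2][2]++ -> VV[2]=[2, 1, 5]
Event 7: LOCAL 0: VV[0][0]++ -> VV[0]=[3, 0, 0]
Event 8: LOCAL 1: VV[1][1]++ -> VV[1]=[0, 3, 0]
Event 5 stamp: [0, 2, 0]
Event 7 stamp: [3, 0, 0]
[0, 2, 0] <= [3, 0, 0]? False. Equal? False. Happens-before: False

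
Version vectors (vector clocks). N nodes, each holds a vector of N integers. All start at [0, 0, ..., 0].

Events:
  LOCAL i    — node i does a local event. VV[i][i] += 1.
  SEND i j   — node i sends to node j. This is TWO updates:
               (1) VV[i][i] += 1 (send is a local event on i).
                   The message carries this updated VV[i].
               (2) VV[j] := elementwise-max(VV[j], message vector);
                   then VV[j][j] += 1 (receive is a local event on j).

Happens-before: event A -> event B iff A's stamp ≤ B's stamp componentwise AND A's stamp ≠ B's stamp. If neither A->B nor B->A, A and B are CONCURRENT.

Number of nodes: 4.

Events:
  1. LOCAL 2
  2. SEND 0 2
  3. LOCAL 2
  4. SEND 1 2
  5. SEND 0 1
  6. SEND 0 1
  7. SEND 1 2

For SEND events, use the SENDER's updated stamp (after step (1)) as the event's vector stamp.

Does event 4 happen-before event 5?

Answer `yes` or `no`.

Answer: no

Derivation:
Initial: VV[0]=[0, 0, 0, 0]
Initial: VV[1]=[0, 0, 0, 0]
Initial: VV[2]=[0, 0, 0, 0]
Initial: VV[3]=[0, 0, 0, 0]
Event 1: LOCAL 2: VV[2][2]++ -> VV[2]=[0, 0, 1, 0]
Event 2: SEND 0->2: VV[0][0]++ -> VV[0]=[1, 0, 0, 0], msg_vec=[1, 0, 0, 0]; VV[2]=max(VV[2],msg_vec) then VV[2][2]++ -> VV[2]=[1, 0, 2, 0]
Event 3: LOCAL 2: VV[2][2]++ -> VV[2]=[1, 0, 3, 0]
Event 4: SEND 1->2: VV[1][1]++ -> VV[1]=[0, 1, 0, 0], msg_vec=[0, 1, 0, 0]; VV[2]=max(VV[2],msg_vec) then VV[2][2]++ -> VV[2]=[1, 1, 4, 0]
Event 5: SEND 0->1: VV[0][0]++ -> VV[0]=[2, 0, 0, 0], msg_vec=[2, 0, 0, 0]; VV[1]=max(VV[1],msg_vec) then VV[1][1]++ -> VV[1]=[2, 2, 0, 0]
Event 6: SEND 0->1: VV[0][0]++ -> VV[0]=[3, 0, 0, 0], msg_vec=[3, 0, 0, 0]; VV[1]=max(VV[1],msg_vec) then VV[1][1]++ -> VV[1]=[3, 3, 0, 0]
Event 7: SEND 1->2: VV[1][1]++ -> VV[1]=[3, 4, 0, 0], msg_vec=[3, 4, 0, 0]; VV[2]=max(VV[2],msg_vec) then VV[2][2]++ -> VV[2]=[3, 4, 5, 0]
Event 4 stamp: [0, 1, 0, 0]
Event 5 stamp: [2, 0, 0, 0]
[0, 1, 0, 0] <= [2, 0, 0, 0]? False. Equal? False. Happens-before: False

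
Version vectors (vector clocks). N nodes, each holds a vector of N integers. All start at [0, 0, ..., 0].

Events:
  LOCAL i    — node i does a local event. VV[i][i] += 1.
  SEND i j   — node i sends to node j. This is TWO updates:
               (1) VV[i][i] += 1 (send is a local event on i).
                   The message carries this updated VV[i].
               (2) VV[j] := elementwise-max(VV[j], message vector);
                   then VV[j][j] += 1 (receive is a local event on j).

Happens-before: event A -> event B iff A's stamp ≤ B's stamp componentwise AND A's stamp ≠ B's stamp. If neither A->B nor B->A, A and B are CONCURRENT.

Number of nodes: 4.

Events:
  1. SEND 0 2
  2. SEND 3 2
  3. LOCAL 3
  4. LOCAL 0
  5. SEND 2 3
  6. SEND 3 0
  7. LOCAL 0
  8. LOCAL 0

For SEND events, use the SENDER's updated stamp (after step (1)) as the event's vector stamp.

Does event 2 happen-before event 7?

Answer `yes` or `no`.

Initial: VV[0]=[0, 0, 0, 0]
Initial: VV[1]=[0, 0, 0, 0]
Initial: VV[2]=[0, 0, 0, 0]
Initial: VV[3]=[0, 0, 0, 0]
Event 1: SEND 0->2: VV[0][0]++ -> VV[0]=[1, 0, 0, 0], msg_vec=[1, 0, 0, 0]; VV[2]=max(VV[2],msg_vec) then VV[2][2]++ -> VV[2]=[1, 0, 1, 0]
Event 2: SEND 3->2: VV[3][3]++ -> VV[3]=[0, 0, 0, 1], msg_vec=[0, 0, 0, 1]; VV[2]=max(VV[2],msg_vec) then VV[2][2]++ -> VV[2]=[1, 0, 2, 1]
Event 3: LOCAL 3: VV[3][3]++ -> VV[3]=[0, 0, 0, 2]
Event 4: LOCAL 0: VV[0][0]++ -> VV[0]=[2, 0, 0, 0]
Event 5: SEND 2->3: VV[2][2]++ -> VV[2]=[1, 0, 3, 1], msg_vec=[1, 0, 3, 1]; VV[3]=max(VV[3],msg_vec) then VV[3][3]++ -> VV[3]=[1, 0, 3, 3]
Event 6: SEND 3->0: VV[3][3]++ -> VV[3]=[1, 0, 3, 4], msg_vec=[1, 0, 3, 4]; VV[0]=max(VV[0],msg_vec) then VV[0][0]++ -> VV[0]=[3, 0, 3, 4]
Event 7: LOCAL 0: VV[0][0]++ -> VV[0]=[4, 0, 3, 4]
Event 8: LOCAL 0: VV[0][0]++ -> VV[0]=[5, 0, 3, 4]
Event 2 stamp: [0, 0, 0, 1]
Event 7 stamp: [4, 0, 3, 4]
[0, 0, 0, 1] <= [4, 0, 3, 4]? True. Equal? False. Happens-before: True

Answer: yes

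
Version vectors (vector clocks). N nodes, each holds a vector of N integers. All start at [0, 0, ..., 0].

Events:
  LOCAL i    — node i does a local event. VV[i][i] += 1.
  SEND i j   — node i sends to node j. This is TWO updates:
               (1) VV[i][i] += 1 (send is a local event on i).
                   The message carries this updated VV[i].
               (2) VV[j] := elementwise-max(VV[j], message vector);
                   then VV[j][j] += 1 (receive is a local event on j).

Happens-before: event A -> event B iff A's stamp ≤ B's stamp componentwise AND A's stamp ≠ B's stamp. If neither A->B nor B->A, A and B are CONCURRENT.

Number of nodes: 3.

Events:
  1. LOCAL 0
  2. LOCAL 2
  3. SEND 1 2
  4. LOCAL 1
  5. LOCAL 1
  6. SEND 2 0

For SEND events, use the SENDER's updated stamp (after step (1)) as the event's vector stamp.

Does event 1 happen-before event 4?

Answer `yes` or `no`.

Answer: no

Derivation:
Initial: VV[0]=[0, 0, 0]
Initial: VV[1]=[0, 0, 0]
Initial: VV[2]=[0, 0, 0]
Event 1: LOCAL 0: VV[0][0]++ -> VV[0]=[1, 0, 0]
Event 2: LOCAL 2: VV[2][2]++ -> VV[2]=[0, 0, 1]
Event 3: SEND 1->2: VV[1][1]++ -> VV[1]=[0, 1, 0], msg_vec=[0, 1, 0]; VV[2]=max(VV[2],msg_vec) then VV[2][2]++ -> VV[2]=[0, 1, 2]
Event 4: LOCAL 1: VV[1][1]++ -> VV[1]=[0, 2, 0]
Event 5: LOCAL 1: VV[1][1]++ -> VV[1]=[0, 3, 0]
Event 6: SEND 2->0: VV[2][2]++ -> VV[2]=[0, 1, 3], msg_vec=[0, 1, 3]; VV[0]=max(VV[0],msg_vec) then VV[0][0]++ -> VV[0]=[2, 1, 3]
Event 1 stamp: [1, 0, 0]
Event 4 stamp: [0, 2, 0]
[1, 0, 0] <= [0, 2, 0]? False. Equal? False. Happens-before: False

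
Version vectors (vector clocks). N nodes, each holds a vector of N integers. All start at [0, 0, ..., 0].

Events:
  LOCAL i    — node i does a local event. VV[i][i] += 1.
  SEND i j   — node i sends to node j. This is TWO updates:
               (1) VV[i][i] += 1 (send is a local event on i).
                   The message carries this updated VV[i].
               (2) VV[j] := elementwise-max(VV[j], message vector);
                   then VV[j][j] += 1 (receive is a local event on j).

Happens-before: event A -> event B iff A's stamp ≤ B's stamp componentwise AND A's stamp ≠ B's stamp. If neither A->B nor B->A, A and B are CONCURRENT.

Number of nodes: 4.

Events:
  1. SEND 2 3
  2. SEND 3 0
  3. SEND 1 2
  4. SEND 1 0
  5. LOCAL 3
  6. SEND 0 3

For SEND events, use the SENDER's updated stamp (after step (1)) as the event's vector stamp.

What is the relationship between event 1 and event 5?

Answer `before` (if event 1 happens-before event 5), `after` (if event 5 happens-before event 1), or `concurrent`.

Initial: VV[0]=[0, 0, 0, 0]
Initial: VV[1]=[0, 0, 0, 0]
Initial: VV[2]=[0, 0, 0, 0]
Initial: VV[3]=[0, 0, 0, 0]
Event 1: SEND 2->3: VV[2][2]++ -> VV[2]=[0, 0, 1, 0], msg_vec=[0, 0, 1, 0]; VV[3]=max(VV[3],msg_vec) then VV[3][3]++ -> VV[3]=[0, 0, 1, 1]
Event 2: SEND 3->0: VV[3][3]++ -> VV[3]=[0, 0, 1, 2], msg_vec=[0, 0, 1, 2]; VV[0]=max(VV[0],msg_vec) then VV[0][0]++ -> VV[0]=[1, 0, 1, 2]
Event 3: SEND 1->2: VV[1][1]++ -> VV[1]=[0, 1, 0, 0], msg_vec=[0, 1, 0, 0]; VV[2]=max(VV[2],msg_vec) then VV[2][2]++ -> VV[2]=[0, 1, 2, 0]
Event 4: SEND 1->0: VV[1][1]++ -> VV[1]=[0, 2, 0, 0], msg_vec=[0, 2, 0, 0]; VV[0]=max(VV[0],msg_vec) then VV[0][0]++ -> VV[0]=[2, 2, 1, 2]
Event 5: LOCAL 3: VV[3][3]++ -> VV[3]=[0, 0, 1, 3]
Event 6: SEND 0->3: VV[0][0]++ -> VV[0]=[3, 2, 1, 2], msg_vec=[3, 2, 1, 2]; VV[3]=max(VV[3],msg_vec) then VV[3][3]++ -> VV[3]=[3, 2, 1, 4]
Event 1 stamp: [0, 0, 1, 0]
Event 5 stamp: [0, 0, 1, 3]
[0, 0, 1, 0] <= [0, 0, 1, 3]? True
[0, 0, 1, 3] <= [0, 0, 1, 0]? False
Relation: before

Answer: before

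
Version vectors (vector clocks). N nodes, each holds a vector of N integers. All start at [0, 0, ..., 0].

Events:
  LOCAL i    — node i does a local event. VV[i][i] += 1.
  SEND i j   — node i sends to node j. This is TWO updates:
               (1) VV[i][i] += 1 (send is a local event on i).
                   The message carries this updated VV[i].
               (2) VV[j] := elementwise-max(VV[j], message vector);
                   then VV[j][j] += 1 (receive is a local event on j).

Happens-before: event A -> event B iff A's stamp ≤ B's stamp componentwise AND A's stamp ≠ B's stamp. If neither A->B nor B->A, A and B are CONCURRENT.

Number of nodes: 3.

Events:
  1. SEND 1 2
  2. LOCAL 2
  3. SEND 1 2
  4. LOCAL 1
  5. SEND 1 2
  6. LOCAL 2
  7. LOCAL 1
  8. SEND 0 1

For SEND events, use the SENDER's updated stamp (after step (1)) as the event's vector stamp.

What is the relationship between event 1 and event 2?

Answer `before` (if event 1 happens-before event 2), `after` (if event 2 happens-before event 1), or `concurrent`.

Answer: before

Derivation:
Initial: VV[0]=[0, 0, 0]
Initial: VV[1]=[0, 0, 0]
Initial: VV[2]=[0, 0, 0]
Event 1: SEND 1->2: VV[1][1]++ -> VV[1]=[0, 1, 0], msg_vec=[0, 1, 0]; VV[2]=max(VV[2],msg_vec) then VV[2][2]++ -> VV[2]=[0, 1, 1]
Event 2: LOCAL 2: VV[2][2]++ -> VV[2]=[0, 1, 2]
Event 3: SEND 1->2: VV[1][1]++ -> VV[1]=[0, 2, 0], msg_vec=[0, 2, 0]; VV[2]=max(VV[2],msg_vec) then VV[2][2]++ -> VV[2]=[0, 2, 3]
Event 4: LOCAL 1: VV[1][1]++ -> VV[1]=[0, 3, 0]
Event 5: SEND 1->2: VV[1][1]++ -> VV[1]=[0, 4, 0], msg_vec=[0, 4, 0]; VV[2]=max(VV[2],msg_vec) then VV[2][2]++ -> VV[2]=[0, 4, 4]
Event 6: LOCAL 2: VV[2][2]++ -> VV[2]=[0, 4, 5]
Event 7: LOCAL 1: VV[1][1]++ -> VV[1]=[0, 5, 0]
Event 8: SEND 0->1: VV[0][0]++ -> VV[0]=[1, 0, 0], msg_vec=[1, 0, 0]; VV[1]=max(VV[1],msg_vec) then VV[1][1]++ -> VV[1]=[1, 6, 0]
Event 1 stamp: [0, 1, 0]
Event 2 stamp: [0, 1, 2]
[0, 1, 0] <= [0, 1, 2]? True
[0, 1, 2] <= [0, 1, 0]? False
Relation: before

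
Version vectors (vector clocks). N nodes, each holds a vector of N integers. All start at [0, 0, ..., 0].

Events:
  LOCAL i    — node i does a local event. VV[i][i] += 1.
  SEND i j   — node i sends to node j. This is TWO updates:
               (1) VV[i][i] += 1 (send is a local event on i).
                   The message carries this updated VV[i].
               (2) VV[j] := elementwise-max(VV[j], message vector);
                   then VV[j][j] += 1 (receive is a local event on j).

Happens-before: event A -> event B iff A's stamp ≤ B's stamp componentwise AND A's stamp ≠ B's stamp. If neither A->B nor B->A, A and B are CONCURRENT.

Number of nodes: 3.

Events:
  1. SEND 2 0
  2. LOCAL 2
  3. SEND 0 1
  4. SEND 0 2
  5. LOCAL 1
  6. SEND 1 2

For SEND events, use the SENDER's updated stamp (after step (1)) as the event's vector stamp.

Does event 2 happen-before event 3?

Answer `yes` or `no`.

Initial: VV[0]=[0, 0, 0]
Initial: VV[1]=[0, 0, 0]
Initial: VV[2]=[0, 0, 0]
Event 1: SEND 2->0: VV[2][2]++ -> VV[2]=[0, 0, 1], msg_vec=[0, 0, 1]; VV[0]=max(VV[0],msg_vec) then VV[0][0]++ -> VV[0]=[1, 0, 1]
Event 2: LOCAL 2: VV[2][2]++ -> VV[2]=[0, 0, 2]
Event 3: SEND 0->1: VV[0][0]++ -> VV[0]=[2, 0, 1], msg_vec=[2, 0, 1]; VV[1]=max(VV[1],msg_vec) then VV[1][1]++ -> VV[1]=[2, 1, 1]
Event 4: SEND 0->2: VV[0][0]++ -> VV[0]=[3, 0, 1], msg_vec=[3, 0, 1]; VV[2]=max(VV[2],msg_vec) then VV[2][2]++ -> VV[2]=[3, 0, 3]
Event 5: LOCAL 1: VV[1][1]++ -> VV[1]=[2, 2, 1]
Event 6: SEND 1->2: VV[1][1]++ -> VV[1]=[2, 3, 1], msg_vec=[2, 3, 1]; VV[2]=max(VV[2],msg_vec) then VV[2][2]++ -> VV[2]=[3, 3, 4]
Event 2 stamp: [0, 0, 2]
Event 3 stamp: [2, 0, 1]
[0, 0, 2] <= [2, 0, 1]? False. Equal? False. Happens-before: False

Answer: no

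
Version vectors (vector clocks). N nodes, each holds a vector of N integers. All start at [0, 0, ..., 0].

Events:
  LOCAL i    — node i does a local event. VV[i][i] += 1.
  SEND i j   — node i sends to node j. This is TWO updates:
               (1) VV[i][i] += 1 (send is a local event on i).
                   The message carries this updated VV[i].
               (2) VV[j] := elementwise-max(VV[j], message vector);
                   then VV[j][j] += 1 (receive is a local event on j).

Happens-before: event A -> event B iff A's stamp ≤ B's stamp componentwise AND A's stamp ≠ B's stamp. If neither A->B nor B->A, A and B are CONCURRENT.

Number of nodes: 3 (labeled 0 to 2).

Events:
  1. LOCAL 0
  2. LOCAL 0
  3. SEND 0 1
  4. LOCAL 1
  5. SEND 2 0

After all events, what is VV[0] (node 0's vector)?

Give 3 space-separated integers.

Initial: VV[0]=[0, 0, 0]
Initial: VV[1]=[0, 0, 0]
Initial: VV[2]=[0, 0, 0]
Event 1: LOCAL 0: VV[0][0]++ -> VV[0]=[1, 0, 0]
Event 2: LOCAL 0: VV[0][0]++ -> VV[0]=[2, 0, 0]
Event 3: SEND 0->1: VV[0][0]++ -> VV[0]=[3, 0, 0], msg_vec=[3, 0, 0]; VV[1]=max(VV[1],msg_vec) then VV[1][1]++ -> VV[1]=[3, 1, 0]
Event 4: LOCAL 1: VV[1][1]++ -> VV[1]=[3, 2, 0]
Event 5: SEND 2->0: VV[2][2]++ -> VV[2]=[0, 0, 1], msg_vec=[0, 0, 1]; VV[0]=max(VV[0],msg_vec) then VV[0][0]++ -> VV[0]=[4, 0, 1]
Final vectors: VV[0]=[4, 0, 1]; VV[1]=[3, 2, 0]; VV[2]=[0, 0, 1]

Answer: 4 0 1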